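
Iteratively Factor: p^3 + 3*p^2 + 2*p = (p)*(p^2 + 3*p + 2) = p*(p + 2)*(p + 1)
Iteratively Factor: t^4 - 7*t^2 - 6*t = (t + 1)*(t^3 - t^2 - 6*t) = t*(t + 1)*(t^2 - t - 6) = t*(t - 3)*(t + 1)*(t + 2)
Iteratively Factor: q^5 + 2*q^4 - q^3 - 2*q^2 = (q)*(q^4 + 2*q^3 - q^2 - 2*q) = q*(q - 1)*(q^3 + 3*q^2 + 2*q) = q^2*(q - 1)*(q^2 + 3*q + 2) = q^2*(q - 1)*(q + 2)*(q + 1)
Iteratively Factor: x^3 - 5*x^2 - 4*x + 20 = (x - 5)*(x^2 - 4) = (x - 5)*(x + 2)*(x - 2)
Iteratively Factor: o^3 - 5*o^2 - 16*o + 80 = (o + 4)*(o^2 - 9*o + 20) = (o - 5)*(o + 4)*(o - 4)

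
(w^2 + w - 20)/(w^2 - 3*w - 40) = (w - 4)/(w - 8)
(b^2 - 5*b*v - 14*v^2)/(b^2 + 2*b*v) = (b - 7*v)/b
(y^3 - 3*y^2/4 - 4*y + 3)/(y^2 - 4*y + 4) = (4*y^2 + 5*y - 6)/(4*(y - 2))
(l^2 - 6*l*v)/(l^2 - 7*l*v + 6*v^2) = l/(l - v)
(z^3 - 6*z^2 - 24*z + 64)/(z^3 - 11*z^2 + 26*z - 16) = (z + 4)/(z - 1)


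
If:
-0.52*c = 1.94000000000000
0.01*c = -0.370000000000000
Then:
No Solution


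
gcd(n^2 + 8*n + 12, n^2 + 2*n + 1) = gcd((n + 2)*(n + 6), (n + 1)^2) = 1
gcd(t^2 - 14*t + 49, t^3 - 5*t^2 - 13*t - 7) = t - 7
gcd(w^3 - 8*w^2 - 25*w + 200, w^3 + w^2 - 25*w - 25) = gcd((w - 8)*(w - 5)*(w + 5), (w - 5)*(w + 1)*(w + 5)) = w^2 - 25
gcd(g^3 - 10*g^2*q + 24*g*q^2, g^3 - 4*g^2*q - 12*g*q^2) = -g^2 + 6*g*q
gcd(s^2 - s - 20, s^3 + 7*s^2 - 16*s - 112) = s + 4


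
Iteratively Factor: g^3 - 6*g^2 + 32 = (g - 4)*(g^2 - 2*g - 8) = (g - 4)^2*(g + 2)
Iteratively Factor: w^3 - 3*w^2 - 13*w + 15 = (w - 5)*(w^2 + 2*w - 3) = (w - 5)*(w - 1)*(w + 3)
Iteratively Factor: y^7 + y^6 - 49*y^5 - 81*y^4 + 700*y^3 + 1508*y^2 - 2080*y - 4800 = (y + 4)*(y^6 - 3*y^5 - 37*y^4 + 67*y^3 + 432*y^2 - 220*y - 1200) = (y - 5)*(y + 4)*(y^5 + 2*y^4 - 27*y^3 - 68*y^2 + 92*y + 240) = (y - 5)*(y + 3)*(y + 4)*(y^4 - y^3 - 24*y^2 + 4*y + 80) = (y - 5)*(y + 2)*(y + 3)*(y + 4)*(y^3 - 3*y^2 - 18*y + 40) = (y - 5)^2*(y + 2)*(y + 3)*(y + 4)*(y^2 + 2*y - 8) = (y - 5)^2*(y - 2)*(y + 2)*(y + 3)*(y + 4)*(y + 4)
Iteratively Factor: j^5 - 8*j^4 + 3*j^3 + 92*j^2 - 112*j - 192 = (j + 1)*(j^4 - 9*j^3 + 12*j^2 + 80*j - 192) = (j + 1)*(j + 3)*(j^3 - 12*j^2 + 48*j - 64) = (j - 4)*(j + 1)*(j + 3)*(j^2 - 8*j + 16) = (j - 4)^2*(j + 1)*(j + 3)*(j - 4)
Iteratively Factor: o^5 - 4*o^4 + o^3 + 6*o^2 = (o - 2)*(o^4 - 2*o^3 - 3*o^2) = o*(o - 2)*(o^3 - 2*o^2 - 3*o) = o*(o - 3)*(o - 2)*(o^2 + o) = o^2*(o - 3)*(o - 2)*(o + 1)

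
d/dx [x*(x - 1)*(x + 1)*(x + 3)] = 4*x^3 + 9*x^2 - 2*x - 3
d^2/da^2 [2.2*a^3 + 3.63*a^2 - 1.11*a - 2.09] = 13.2*a + 7.26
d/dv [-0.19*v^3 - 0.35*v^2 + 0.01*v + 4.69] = -0.57*v^2 - 0.7*v + 0.01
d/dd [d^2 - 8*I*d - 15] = 2*d - 8*I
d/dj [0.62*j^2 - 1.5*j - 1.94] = 1.24*j - 1.5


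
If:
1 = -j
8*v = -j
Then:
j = -1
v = 1/8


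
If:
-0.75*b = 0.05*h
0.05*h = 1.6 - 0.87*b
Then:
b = 13.33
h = -200.00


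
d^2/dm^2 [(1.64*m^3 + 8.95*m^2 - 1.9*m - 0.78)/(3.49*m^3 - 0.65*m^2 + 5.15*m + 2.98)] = (225.46447*m^6 - 315.71238*m^5 - 1257.997722*m^4 - 1054.87297*m^3 + 406.06266*m^2 + 129.640572*m + 172.88094)/(42.508549*m^9 - 23.751195*m^8 + 192.60612*m^7 + 38.518819*m^6 + 243.65742*m^5 + 273.424455*m^4 + 169.715363*m^3 + 219.79437*m^2 + 137.20218*m + 26.463592)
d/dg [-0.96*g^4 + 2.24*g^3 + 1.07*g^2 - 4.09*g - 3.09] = -3.84*g^3 + 6.72*g^2 + 2.14*g - 4.09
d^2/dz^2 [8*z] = 0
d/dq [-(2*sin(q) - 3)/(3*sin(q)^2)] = 2*(sin(q) - 3)*cos(q)/(3*sin(q)^3)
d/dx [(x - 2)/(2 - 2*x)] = -1/(2*(x - 1)^2)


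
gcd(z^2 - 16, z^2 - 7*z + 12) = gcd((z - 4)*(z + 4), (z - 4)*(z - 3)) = z - 4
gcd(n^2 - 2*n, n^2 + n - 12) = 1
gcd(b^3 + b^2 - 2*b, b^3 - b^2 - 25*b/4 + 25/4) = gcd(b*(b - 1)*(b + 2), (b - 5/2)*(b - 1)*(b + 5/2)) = b - 1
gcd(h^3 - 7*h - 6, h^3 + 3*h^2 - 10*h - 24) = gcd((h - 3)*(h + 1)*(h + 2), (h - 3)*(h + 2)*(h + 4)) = h^2 - h - 6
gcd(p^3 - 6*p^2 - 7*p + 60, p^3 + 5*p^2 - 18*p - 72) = p^2 - p - 12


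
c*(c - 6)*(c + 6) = c^3 - 36*c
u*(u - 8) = u^2 - 8*u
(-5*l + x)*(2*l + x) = -10*l^2 - 3*l*x + x^2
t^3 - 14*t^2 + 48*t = t*(t - 8)*(t - 6)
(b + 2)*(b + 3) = b^2 + 5*b + 6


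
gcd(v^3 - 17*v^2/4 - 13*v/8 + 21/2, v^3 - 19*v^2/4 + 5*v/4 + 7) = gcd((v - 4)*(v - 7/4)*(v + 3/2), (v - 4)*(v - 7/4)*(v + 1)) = v^2 - 23*v/4 + 7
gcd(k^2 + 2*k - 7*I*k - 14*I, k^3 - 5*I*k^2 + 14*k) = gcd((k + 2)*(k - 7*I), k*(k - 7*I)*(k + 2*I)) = k - 7*I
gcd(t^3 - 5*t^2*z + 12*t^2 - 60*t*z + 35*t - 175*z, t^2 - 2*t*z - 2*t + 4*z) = 1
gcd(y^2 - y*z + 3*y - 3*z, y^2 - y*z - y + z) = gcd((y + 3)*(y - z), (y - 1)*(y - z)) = y - z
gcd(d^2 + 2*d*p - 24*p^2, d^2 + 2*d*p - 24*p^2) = -d^2 - 2*d*p + 24*p^2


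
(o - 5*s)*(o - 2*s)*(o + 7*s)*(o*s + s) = o^4*s + o^3*s - 39*o^2*s^3 + 70*o*s^4 - 39*o*s^3 + 70*s^4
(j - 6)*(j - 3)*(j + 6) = j^3 - 3*j^2 - 36*j + 108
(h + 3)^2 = h^2 + 6*h + 9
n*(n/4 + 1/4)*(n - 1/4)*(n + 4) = n^4/4 + 19*n^3/16 + 11*n^2/16 - n/4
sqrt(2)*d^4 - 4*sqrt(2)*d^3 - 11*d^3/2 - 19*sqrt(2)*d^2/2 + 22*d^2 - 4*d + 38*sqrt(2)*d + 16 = (d - 4)*(d - 4*sqrt(2))*(d + sqrt(2))*(sqrt(2)*d + 1/2)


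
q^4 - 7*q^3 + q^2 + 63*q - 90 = (q - 5)*(q - 3)*(q - 2)*(q + 3)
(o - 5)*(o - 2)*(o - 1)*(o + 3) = o^4 - 5*o^3 - 7*o^2 + 41*o - 30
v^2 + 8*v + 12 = (v + 2)*(v + 6)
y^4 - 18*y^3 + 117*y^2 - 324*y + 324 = (y - 6)^2*(y - 3)^2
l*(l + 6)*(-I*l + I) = -I*l^3 - 5*I*l^2 + 6*I*l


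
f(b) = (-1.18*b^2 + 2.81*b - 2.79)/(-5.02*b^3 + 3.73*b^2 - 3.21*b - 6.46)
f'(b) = (2.81 - 2.36*b)/(-5.02*b^3 + 3.73*b^2 - 3.21*b - 6.46) + (-1.18*b^2 + 2.81*b - 2.79)*(15.06*b^2 - 7.46*b + 3.21)/(-5.02*b^3 + 3.73*b^2 - 3.21*b - 6.46)^2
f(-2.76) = -0.14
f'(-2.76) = -0.08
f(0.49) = 0.22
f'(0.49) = -0.30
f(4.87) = 0.03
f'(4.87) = -0.00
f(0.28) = 0.29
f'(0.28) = -0.39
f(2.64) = 0.04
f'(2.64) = -0.01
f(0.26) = 0.30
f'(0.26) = -0.40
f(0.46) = 0.23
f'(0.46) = -0.31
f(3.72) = 0.04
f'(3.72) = -0.00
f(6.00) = 0.03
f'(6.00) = -0.00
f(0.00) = 0.43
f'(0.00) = -0.65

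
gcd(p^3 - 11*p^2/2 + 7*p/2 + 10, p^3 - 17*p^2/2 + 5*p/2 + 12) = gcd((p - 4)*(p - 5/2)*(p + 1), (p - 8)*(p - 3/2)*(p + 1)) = p + 1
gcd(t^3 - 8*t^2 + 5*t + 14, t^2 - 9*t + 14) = t^2 - 9*t + 14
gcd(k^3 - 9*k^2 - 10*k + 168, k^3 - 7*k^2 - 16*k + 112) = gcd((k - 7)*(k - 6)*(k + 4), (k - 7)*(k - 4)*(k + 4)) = k^2 - 3*k - 28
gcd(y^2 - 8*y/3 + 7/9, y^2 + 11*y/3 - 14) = y - 7/3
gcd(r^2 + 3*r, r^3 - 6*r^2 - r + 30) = 1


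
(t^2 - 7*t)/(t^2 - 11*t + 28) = t/(t - 4)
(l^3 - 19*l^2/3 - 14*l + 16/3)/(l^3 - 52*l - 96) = (l - 1/3)/(l + 6)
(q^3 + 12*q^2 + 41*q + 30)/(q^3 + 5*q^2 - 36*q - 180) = (q + 1)/(q - 6)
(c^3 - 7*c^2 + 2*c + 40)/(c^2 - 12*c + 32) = (c^2 - 3*c - 10)/(c - 8)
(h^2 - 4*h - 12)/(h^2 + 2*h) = (h - 6)/h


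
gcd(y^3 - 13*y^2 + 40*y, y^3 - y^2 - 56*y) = y^2 - 8*y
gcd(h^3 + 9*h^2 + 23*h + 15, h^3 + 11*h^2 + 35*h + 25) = h^2 + 6*h + 5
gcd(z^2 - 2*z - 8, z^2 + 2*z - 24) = z - 4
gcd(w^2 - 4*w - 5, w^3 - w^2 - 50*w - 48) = w + 1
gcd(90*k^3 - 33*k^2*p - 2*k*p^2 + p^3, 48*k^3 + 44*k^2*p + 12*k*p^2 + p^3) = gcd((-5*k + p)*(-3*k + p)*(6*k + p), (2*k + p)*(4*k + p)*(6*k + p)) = 6*k + p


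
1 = 1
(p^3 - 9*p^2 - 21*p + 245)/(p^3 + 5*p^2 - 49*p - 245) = (p - 7)/(p + 7)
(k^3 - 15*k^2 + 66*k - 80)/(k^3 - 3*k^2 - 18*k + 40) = (k - 8)/(k + 4)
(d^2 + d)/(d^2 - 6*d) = (d + 1)/(d - 6)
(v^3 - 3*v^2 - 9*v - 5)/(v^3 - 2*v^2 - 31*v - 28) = (v^2 - 4*v - 5)/(v^2 - 3*v - 28)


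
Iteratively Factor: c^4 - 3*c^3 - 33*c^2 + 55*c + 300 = (c + 4)*(c^3 - 7*c^2 - 5*c + 75) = (c - 5)*(c + 4)*(c^2 - 2*c - 15) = (c - 5)*(c + 3)*(c + 4)*(c - 5)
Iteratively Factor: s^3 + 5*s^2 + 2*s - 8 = (s + 4)*(s^2 + s - 2) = (s - 1)*(s + 4)*(s + 2)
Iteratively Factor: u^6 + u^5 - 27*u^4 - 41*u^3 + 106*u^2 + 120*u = (u - 2)*(u^5 + 3*u^4 - 21*u^3 - 83*u^2 - 60*u) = u*(u - 2)*(u^4 + 3*u^3 - 21*u^2 - 83*u - 60) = u*(u - 5)*(u - 2)*(u^3 + 8*u^2 + 19*u + 12) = u*(u - 5)*(u - 2)*(u + 4)*(u^2 + 4*u + 3) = u*(u - 5)*(u - 2)*(u + 3)*(u + 4)*(u + 1)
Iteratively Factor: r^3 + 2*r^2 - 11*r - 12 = (r + 4)*(r^2 - 2*r - 3) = (r - 3)*(r + 4)*(r + 1)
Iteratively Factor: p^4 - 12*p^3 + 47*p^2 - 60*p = (p - 3)*(p^3 - 9*p^2 + 20*p) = (p - 5)*(p - 3)*(p^2 - 4*p) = p*(p - 5)*(p - 3)*(p - 4)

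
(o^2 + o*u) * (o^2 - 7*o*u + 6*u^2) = o^4 - 6*o^3*u - o^2*u^2 + 6*o*u^3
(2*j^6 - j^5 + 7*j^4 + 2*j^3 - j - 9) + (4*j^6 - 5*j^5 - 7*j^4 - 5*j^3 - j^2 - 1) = 6*j^6 - 6*j^5 - 3*j^3 - j^2 - j - 10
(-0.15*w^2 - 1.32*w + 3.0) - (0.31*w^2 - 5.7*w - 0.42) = -0.46*w^2 + 4.38*w + 3.42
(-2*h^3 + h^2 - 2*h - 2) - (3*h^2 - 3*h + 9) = -2*h^3 - 2*h^2 + h - 11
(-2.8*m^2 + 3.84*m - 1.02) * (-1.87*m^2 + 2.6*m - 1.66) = 5.236*m^4 - 14.4608*m^3 + 16.5394*m^2 - 9.0264*m + 1.6932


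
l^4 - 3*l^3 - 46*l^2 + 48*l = l*(l - 8)*(l - 1)*(l + 6)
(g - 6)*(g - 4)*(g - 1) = g^3 - 11*g^2 + 34*g - 24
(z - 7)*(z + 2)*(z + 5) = z^3 - 39*z - 70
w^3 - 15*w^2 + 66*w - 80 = (w - 8)*(w - 5)*(w - 2)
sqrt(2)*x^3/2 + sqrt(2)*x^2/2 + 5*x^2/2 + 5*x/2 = x*(x + 5*sqrt(2)/2)*(sqrt(2)*x/2 + sqrt(2)/2)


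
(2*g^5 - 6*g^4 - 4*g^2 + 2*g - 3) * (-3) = -6*g^5 + 18*g^4 + 12*g^2 - 6*g + 9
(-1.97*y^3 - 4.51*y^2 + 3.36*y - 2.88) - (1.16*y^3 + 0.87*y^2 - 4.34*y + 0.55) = -3.13*y^3 - 5.38*y^2 + 7.7*y - 3.43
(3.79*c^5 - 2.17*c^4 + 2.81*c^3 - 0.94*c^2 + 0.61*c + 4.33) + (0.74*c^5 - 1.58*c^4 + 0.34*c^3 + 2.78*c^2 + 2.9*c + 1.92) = 4.53*c^5 - 3.75*c^4 + 3.15*c^3 + 1.84*c^2 + 3.51*c + 6.25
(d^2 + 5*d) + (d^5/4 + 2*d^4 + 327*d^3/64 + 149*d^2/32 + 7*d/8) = d^5/4 + 2*d^4 + 327*d^3/64 + 181*d^2/32 + 47*d/8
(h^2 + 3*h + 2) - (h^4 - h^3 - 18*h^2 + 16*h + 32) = -h^4 + h^3 + 19*h^2 - 13*h - 30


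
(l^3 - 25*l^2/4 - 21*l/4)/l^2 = l - 25/4 - 21/(4*l)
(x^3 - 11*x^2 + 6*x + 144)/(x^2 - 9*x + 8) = (x^2 - 3*x - 18)/(x - 1)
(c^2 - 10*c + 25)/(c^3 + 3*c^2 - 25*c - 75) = (c - 5)/(c^2 + 8*c + 15)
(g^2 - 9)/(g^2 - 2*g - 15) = (g - 3)/(g - 5)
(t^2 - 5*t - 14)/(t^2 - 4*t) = (t^2 - 5*t - 14)/(t*(t - 4))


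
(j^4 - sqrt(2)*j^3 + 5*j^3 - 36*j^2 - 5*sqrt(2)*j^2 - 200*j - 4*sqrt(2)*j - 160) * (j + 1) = j^5 - sqrt(2)*j^4 + 6*j^4 - 31*j^3 - 6*sqrt(2)*j^3 - 236*j^2 - 9*sqrt(2)*j^2 - 360*j - 4*sqrt(2)*j - 160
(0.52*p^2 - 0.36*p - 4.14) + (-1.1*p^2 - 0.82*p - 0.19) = -0.58*p^2 - 1.18*p - 4.33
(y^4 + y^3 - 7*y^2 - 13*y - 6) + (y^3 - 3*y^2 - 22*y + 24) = y^4 + 2*y^3 - 10*y^2 - 35*y + 18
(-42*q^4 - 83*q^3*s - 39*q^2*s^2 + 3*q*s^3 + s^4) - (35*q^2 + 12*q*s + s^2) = -42*q^4 - 83*q^3*s - 39*q^2*s^2 - 35*q^2 + 3*q*s^3 - 12*q*s + s^4 - s^2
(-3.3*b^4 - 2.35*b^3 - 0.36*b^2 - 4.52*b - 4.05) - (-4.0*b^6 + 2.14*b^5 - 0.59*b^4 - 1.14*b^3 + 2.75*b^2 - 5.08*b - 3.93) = 4.0*b^6 - 2.14*b^5 - 2.71*b^4 - 1.21*b^3 - 3.11*b^2 + 0.56*b - 0.12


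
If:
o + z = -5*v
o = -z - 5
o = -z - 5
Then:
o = -z - 5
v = 1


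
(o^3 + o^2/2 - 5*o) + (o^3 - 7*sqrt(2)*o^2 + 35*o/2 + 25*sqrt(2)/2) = 2*o^3 - 7*sqrt(2)*o^2 + o^2/2 + 25*o/2 + 25*sqrt(2)/2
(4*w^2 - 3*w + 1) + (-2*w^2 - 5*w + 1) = 2*w^2 - 8*w + 2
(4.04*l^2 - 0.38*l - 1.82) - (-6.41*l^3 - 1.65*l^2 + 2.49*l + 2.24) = 6.41*l^3 + 5.69*l^2 - 2.87*l - 4.06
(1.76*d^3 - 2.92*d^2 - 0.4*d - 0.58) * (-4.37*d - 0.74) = -7.6912*d^4 + 11.458*d^3 + 3.9088*d^2 + 2.8306*d + 0.4292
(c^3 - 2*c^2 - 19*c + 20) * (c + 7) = c^4 + 5*c^3 - 33*c^2 - 113*c + 140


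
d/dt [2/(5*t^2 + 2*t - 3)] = 4*(-5*t - 1)/(5*t^2 + 2*t - 3)^2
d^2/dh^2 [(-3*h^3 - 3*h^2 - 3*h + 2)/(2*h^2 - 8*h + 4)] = (-57*h^3 + 96*h^2 - 42*h - 8)/(h^6 - 12*h^5 + 54*h^4 - 112*h^3 + 108*h^2 - 48*h + 8)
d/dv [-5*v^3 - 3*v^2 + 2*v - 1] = -15*v^2 - 6*v + 2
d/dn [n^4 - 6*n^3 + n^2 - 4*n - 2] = 4*n^3 - 18*n^2 + 2*n - 4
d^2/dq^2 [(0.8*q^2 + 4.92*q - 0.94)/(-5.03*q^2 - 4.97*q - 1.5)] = (2.8421709430404e-14*q^4 - 208.962296*q^3 + 178.913076*q^2 + 363.723324*q + 102.010292)/(127.263527*q^6 + 377.236419*q^5 + 486.590631*q^4 + 347.755373*q^3 + 145.10655*q^2 + 33.5475*q + 3.375)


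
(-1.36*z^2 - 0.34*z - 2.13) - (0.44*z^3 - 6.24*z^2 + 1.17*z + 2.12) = -0.44*z^3 + 4.88*z^2 - 1.51*z - 4.25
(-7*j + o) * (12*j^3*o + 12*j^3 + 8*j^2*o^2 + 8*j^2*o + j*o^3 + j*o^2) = -84*j^4*o - 84*j^4 - 44*j^3*o^2 - 44*j^3*o + j^2*o^3 + j^2*o^2 + j*o^4 + j*o^3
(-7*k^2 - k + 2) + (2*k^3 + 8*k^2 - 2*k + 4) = 2*k^3 + k^2 - 3*k + 6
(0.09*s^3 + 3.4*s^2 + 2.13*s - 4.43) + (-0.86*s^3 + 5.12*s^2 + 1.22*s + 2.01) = -0.77*s^3 + 8.52*s^2 + 3.35*s - 2.42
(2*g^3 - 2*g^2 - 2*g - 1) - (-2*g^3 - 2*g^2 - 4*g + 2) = 4*g^3 + 2*g - 3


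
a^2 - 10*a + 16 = (a - 8)*(a - 2)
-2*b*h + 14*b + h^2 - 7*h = (-2*b + h)*(h - 7)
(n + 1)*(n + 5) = n^2 + 6*n + 5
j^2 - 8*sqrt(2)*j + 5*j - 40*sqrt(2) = (j + 5)*(j - 8*sqrt(2))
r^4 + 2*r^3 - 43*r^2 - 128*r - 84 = (r - 7)*(r + 1)*(r + 2)*(r + 6)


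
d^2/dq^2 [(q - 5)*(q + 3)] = 2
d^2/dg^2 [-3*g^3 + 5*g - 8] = -18*g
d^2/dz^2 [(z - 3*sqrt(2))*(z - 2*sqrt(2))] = 2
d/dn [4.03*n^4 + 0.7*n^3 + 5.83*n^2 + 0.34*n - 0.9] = 16.12*n^3 + 2.1*n^2 + 11.66*n + 0.34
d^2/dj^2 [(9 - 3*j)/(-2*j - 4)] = -15/(j + 2)^3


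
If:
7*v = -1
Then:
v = -1/7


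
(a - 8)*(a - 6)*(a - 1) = a^3 - 15*a^2 + 62*a - 48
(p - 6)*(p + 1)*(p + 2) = p^3 - 3*p^2 - 16*p - 12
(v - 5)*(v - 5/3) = v^2 - 20*v/3 + 25/3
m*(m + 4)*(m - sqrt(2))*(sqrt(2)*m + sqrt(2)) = sqrt(2)*m^4 - 2*m^3 + 5*sqrt(2)*m^3 - 10*m^2 + 4*sqrt(2)*m^2 - 8*m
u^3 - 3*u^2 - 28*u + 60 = (u - 6)*(u - 2)*(u + 5)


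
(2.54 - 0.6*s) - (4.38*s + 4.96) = -4.98*s - 2.42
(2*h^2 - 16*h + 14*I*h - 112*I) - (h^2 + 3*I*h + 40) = h^2 - 16*h + 11*I*h - 40 - 112*I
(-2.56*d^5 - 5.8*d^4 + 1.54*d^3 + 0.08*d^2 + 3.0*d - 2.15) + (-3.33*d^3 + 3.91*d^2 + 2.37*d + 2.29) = -2.56*d^5 - 5.8*d^4 - 1.79*d^3 + 3.99*d^2 + 5.37*d + 0.14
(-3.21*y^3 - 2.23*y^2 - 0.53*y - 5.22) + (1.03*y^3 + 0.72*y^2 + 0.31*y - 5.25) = -2.18*y^3 - 1.51*y^2 - 0.22*y - 10.47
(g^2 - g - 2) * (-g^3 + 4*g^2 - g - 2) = -g^5 + 5*g^4 - 3*g^3 - 9*g^2 + 4*g + 4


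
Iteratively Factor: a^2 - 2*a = (a)*(a - 2)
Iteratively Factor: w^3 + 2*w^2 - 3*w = (w)*(w^2 + 2*w - 3) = w*(w - 1)*(w + 3)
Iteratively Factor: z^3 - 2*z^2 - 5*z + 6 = (z - 1)*(z^2 - z - 6) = (z - 1)*(z + 2)*(z - 3)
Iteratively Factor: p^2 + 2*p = (p + 2)*(p)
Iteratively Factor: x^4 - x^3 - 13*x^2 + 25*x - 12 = (x - 1)*(x^3 - 13*x + 12) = (x - 1)*(x + 4)*(x^2 - 4*x + 3) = (x - 1)^2*(x + 4)*(x - 3)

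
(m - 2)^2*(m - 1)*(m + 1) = m^4 - 4*m^3 + 3*m^2 + 4*m - 4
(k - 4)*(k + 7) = k^2 + 3*k - 28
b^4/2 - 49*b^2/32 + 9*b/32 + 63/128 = (b/2 + 1/4)*(b - 3/2)*(b - 3/4)*(b + 7/4)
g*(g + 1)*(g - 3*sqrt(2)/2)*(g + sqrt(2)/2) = g^4 - sqrt(2)*g^3 + g^3 - 3*g^2/2 - sqrt(2)*g^2 - 3*g/2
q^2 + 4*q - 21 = (q - 3)*(q + 7)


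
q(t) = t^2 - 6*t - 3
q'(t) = 2*t - 6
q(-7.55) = 99.30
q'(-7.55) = -21.10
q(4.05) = -10.90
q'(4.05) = 2.10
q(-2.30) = 16.09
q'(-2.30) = -10.60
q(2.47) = -11.72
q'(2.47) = -1.06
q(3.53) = -11.72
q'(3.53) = 1.06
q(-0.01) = -2.94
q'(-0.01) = -6.02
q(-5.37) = 58.06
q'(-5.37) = -16.74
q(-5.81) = 65.62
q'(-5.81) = -17.62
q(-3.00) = 24.00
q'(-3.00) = -12.00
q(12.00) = 69.00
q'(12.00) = 18.00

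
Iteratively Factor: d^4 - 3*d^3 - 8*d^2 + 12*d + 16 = (d + 2)*(d^3 - 5*d^2 + 2*d + 8) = (d - 2)*(d + 2)*(d^2 - 3*d - 4) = (d - 2)*(d + 1)*(d + 2)*(d - 4)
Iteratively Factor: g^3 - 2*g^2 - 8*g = (g - 4)*(g^2 + 2*g) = (g - 4)*(g + 2)*(g)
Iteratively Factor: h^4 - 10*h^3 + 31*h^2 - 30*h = (h)*(h^3 - 10*h^2 + 31*h - 30) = h*(h - 5)*(h^2 - 5*h + 6) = h*(h - 5)*(h - 3)*(h - 2)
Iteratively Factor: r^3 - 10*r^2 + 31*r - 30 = (r - 5)*(r^2 - 5*r + 6) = (r - 5)*(r - 2)*(r - 3)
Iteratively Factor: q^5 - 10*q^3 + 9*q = (q + 1)*(q^4 - q^3 - 9*q^2 + 9*q) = (q + 1)*(q + 3)*(q^3 - 4*q^2 + 3*q) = (q - 1)*(q + 1)*(q + 3)*(q^2 - 3*q) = q*(q - 1)*(q + 1)*(q + 3)*(q - 3)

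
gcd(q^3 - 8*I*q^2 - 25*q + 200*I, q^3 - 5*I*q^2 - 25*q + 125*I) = q^2 - 25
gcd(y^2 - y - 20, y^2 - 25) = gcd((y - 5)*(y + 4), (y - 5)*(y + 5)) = y - 5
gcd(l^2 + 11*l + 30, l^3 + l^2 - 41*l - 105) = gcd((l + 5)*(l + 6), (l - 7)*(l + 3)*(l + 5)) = l + 5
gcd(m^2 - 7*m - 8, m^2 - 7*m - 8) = m^2 - 7*m - 8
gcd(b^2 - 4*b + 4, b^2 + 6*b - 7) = 1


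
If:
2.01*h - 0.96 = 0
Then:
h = 0.48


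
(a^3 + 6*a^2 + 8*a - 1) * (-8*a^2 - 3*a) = -8*a^5 - 51*a^4 - 82*a^3 - 16*a^2 + 3*a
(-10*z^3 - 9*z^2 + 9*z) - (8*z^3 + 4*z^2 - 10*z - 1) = -18*z^3 - 13*z^2 + 19*z + 1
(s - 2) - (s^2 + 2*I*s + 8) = -s^2 + s - 2*I*s - 10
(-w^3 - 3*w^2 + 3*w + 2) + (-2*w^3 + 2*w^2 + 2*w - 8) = -3*w^3 - w^2 + 5*w - 6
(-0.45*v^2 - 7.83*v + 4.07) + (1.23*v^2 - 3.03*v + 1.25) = 0.78*v^2 - 10.86*v + 5.32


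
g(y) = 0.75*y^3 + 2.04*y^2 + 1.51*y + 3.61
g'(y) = 2.25*y^2 + 4.08*y + 1.51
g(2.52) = 32.37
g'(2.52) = 26.08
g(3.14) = 51.68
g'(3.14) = 36.51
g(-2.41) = 1.32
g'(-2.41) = 4.75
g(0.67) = 5.76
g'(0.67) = 5.25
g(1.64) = 14.88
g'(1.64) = 14.25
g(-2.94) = -2.26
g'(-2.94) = 8.96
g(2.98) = 46.07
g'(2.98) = 33.65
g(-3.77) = -13.28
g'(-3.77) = 18.11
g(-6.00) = -94.01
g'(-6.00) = 58.03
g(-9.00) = -391.49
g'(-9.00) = 147.04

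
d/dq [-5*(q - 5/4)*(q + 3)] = -10*q - 35/4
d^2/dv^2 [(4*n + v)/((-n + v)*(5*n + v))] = 2*(104*n^3 + 63*n^2*v + 12*n*v^2 + v^3)/(-125*n^6 + 300*n^5*v - 165*n^4*v^2 - 56*n^3*v^3 + 33*n^2*v^4 + 12*n*v^5 + v^6)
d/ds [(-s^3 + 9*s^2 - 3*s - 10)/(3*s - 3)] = (-2*s^3 + 12*s^2 - 18*s + 13)/(3*(s^2 - 2*s + 1))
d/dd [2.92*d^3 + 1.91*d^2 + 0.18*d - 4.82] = 8.76*d^2 + 3.82*d + 0.18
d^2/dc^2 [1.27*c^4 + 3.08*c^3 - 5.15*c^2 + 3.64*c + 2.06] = 15.24*c^2 + 18.48*c - 10.3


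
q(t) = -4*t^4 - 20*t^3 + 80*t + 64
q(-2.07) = 2.35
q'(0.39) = 69.92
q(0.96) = 119.71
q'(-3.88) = 111.31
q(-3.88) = 15.28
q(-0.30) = 40.51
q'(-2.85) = -36.96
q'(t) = -16*t^3 - 60*t^2 + 80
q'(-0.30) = 75.03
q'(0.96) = 10.55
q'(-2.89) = -34.92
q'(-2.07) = -35.18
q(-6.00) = -1280.00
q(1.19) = 117.48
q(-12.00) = -49280.00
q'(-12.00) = 19088.00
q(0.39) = 93.92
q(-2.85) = 35.08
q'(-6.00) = 1376.00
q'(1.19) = -31.93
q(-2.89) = 36.52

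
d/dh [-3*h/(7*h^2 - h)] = 21/(7*h - 1)^2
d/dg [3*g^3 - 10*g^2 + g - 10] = 9*g^2 - 20*g + 1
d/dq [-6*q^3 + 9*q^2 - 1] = 18*q*(1 - q)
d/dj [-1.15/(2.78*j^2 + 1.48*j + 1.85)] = (6.394*j + 1.702)/(2.78*j^2 + 1.48*j + 1.85)^2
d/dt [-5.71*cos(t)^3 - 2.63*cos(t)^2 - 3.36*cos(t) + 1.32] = (17.13*cos(t)^2 + 5.26*cos(t) + 3.36)*sin(t)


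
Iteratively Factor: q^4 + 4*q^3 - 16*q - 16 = (q - 2)*(q^3 + 6*q^2 + 12*q + 8) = (q - 2)*(q + 2)*(q^2 + 4*q + 4) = (q - 2)*(q + 2)^2*(q + 2)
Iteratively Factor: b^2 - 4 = (b - 2)*(b + 2)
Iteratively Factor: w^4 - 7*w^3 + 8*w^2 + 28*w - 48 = (w - 2)*(w^3 - 5*w^2 - 2*w + 24) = (w - 4)*(w - 2)*(w^2 - w - 6) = (w - 4)*(w - 2)*(w + 2)*(w - 3)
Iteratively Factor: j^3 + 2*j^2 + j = (j + 1)*(j^2 + j) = (j + 1)^2*(j)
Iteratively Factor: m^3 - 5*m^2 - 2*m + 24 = (m + 2)*(m^2 - 7*m + 12) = (m - 4)*(m + 2)*(m - 3)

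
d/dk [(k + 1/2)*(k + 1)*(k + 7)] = 3*k^2 + 17*k + 11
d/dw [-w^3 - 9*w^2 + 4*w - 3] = -3*w^2 - 18*w + 4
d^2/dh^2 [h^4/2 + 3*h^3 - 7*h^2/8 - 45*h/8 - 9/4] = 6*h^2 + 18*h - 7/4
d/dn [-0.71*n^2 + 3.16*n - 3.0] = 3.16 - 1.42*n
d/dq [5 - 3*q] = -3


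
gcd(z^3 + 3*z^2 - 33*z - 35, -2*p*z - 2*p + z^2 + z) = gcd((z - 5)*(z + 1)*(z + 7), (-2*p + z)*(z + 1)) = z + 1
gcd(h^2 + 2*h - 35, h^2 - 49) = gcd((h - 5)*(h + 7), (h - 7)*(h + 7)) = h + 7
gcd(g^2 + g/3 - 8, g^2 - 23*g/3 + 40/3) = g - 8/3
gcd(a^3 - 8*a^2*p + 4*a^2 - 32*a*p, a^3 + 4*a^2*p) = a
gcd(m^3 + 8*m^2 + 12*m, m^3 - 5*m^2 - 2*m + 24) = m + 2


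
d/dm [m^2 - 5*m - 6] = 2*m - 5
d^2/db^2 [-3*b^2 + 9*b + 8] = -6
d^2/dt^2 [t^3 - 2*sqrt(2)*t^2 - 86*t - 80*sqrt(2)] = 6*t - 4*sqrt(2)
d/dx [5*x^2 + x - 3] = 10*x + 1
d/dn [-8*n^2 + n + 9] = 1 - 16*n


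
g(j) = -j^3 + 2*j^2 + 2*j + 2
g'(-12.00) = -478.00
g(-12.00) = 1994.00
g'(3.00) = -13.00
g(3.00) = -1.00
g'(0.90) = 3.17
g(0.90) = 4.69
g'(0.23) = 2.76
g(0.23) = 2.55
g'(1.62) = 0.61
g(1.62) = 6.24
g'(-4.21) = -68.01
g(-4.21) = 103.65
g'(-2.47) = -26.18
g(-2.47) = 24.33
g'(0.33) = 2.99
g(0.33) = 2.84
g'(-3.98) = -61.44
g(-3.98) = 88.77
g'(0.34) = 3.01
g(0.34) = 2.87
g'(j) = -3*j^2 + 4*j + 2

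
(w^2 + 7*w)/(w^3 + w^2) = (w + 7)/(w*(w + 1))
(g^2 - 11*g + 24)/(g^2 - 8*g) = (g - 3)/g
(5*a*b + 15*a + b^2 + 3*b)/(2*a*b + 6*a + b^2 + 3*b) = (5*a + b)/(2*a + b)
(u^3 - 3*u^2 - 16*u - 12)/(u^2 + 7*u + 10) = (u^2 - 5*u - 6)/(u + 5)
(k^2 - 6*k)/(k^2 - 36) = k/(k + 6)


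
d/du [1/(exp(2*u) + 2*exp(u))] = -(2*exp(u) + 2)*exp(-u)/(exp(u) + 2)^2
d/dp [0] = 0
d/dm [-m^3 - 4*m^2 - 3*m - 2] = -3*m^2 - 8*m - 3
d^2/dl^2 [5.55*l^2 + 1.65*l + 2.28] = 11.1000000000000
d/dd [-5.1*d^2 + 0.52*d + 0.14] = 0.52 - 10.2*d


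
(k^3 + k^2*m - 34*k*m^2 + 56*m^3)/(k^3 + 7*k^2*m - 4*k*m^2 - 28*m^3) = (k - 4*m)/(k + 2*m)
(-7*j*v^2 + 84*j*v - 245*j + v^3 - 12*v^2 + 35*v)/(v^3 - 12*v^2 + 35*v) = (-7*j + v)/v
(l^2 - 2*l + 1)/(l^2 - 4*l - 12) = (-l^2 + 2*l - 1)/(-l^2 + 4*l + 12)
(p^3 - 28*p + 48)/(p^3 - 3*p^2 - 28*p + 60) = (p^2 + 2*p - 24)/(p^2 - p - 30)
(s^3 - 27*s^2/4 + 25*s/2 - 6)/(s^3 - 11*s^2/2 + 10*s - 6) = (4*s^2 - 19*s + 12)/(2*(2*s^2 - 7*s + 6))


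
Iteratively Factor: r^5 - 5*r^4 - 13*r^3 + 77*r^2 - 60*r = (r - 1)*(r^4 - 4*r^3 - 17*r^2 + 60*r) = (r - 5)*(r - 1)*(r^3 + r^2 - 12*r) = (r - 5)*(r - 1)*(r + 4)*(r^2 - 3*r) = (r - 5)*(r - 3)*(r - 1)*(r + 4)*(r)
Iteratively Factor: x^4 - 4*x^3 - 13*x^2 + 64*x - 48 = (x - 3)*(x^3 - x^2 - 16*x + 16) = (x - 3)*(x + 4)*(x^2 - 5*x + 4) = (x - 4)*(x - 3)*(x + 4)*(x - 1)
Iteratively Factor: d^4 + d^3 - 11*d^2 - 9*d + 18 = (d - 1)*(d^3 + 2*d^2 - 9*d - 18) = (d - 1)*(d + 3)*(d^2 - d - 6) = (d - 1)*(d + 2)*(d + 3)*(d - 3)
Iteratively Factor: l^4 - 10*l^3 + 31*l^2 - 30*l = (l - 3)*(l^3 - 7*l^2 + 10*l) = l*(l - 3)*(l^2 - 7*l + 10) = l*(l - 3)*(l - 2)*(l - 5)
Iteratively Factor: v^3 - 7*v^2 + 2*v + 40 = (v + 2)*(v^2 - 9*v + 20) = (v - 4)*(v + 2)*(v - 5)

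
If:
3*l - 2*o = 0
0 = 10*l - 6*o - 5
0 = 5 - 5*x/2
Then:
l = 5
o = 15/2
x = 2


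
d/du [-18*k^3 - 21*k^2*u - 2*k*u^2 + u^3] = -21*k^2 - 4*k*u + 3*u^2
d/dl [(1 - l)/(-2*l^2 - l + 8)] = (2*l^2 + l - (l - 1)*(4*l + 1) - 8)/(2*l^2 + l - 8)^2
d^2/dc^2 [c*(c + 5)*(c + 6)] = 6*c + 22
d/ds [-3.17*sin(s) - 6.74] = -3.17*cos(s)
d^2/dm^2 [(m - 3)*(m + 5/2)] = 2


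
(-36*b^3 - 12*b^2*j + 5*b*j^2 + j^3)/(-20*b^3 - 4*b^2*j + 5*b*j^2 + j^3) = (18*b^2 - 3*b*j - j^2)/(10*b^2 - 3*b*j - j^2)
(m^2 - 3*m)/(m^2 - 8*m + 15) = m/(m - 5)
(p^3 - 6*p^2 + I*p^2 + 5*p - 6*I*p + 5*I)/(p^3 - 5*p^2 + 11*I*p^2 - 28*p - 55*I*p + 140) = (p^2 + p*(-1 + I) - I)/(p^2 + 11*I*p - 28)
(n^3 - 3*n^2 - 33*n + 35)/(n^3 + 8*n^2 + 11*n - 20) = (n - 7)/(n + 4)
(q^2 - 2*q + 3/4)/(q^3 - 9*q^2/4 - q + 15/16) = 4*(2*q - 3)/(8*q^2 - 14*q - 15)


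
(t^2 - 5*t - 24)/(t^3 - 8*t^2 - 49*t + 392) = (t + 3)/(t^2 - 49)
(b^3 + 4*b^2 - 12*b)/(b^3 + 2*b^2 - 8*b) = (b + 6)/(b + 4)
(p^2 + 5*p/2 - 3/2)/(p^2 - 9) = (p - 1/2)/(p - 3)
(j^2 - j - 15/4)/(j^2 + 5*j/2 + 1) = (4*j^2 - 4*j - 15)/(2*(2*j^2 + 5*j + 2))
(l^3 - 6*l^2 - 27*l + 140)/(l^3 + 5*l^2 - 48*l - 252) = (l^2 + l - 20)/(l^2 + 12*l + 36)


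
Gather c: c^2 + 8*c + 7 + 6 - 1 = c^2 + 8*c + 12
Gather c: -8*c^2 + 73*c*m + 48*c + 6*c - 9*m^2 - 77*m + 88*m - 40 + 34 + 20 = -8*c^2 + c*(73*m + 54) - 9*m^2 + 11*m + 14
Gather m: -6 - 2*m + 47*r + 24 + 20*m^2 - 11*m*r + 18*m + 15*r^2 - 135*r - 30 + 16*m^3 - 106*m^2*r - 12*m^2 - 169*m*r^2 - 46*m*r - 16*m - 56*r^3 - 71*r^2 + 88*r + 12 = 16*m^3 + m^2*(8 - 106*r) + m*(-169*r^2 - 57*r) - 56*r^3 - 56*r^2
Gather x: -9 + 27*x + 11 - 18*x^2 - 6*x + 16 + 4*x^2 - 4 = -14*x^2 + 21*x + 14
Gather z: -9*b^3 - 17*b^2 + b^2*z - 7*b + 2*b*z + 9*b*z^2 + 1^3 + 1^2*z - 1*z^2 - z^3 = -9*b^3 - 17*b^2 - 7*b - z^3 + z^2*(9*b - 1) + z*(b^2 + 2*b + 1) + 1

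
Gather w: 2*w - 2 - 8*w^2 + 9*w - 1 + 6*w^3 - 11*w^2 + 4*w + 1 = 6*w^3 - 19*w^2 + 15*w - 2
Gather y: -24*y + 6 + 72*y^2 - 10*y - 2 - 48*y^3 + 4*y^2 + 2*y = -48*y^3 + 76*y^2 - 32*y + 4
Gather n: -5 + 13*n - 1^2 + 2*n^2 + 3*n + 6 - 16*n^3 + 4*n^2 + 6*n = -16*n^3 + 6*n^2 + 22*n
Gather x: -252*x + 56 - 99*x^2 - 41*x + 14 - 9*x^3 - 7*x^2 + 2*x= -9*x^3 - 106*x^2 - 291*x + 70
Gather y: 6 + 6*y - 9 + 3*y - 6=9*y - 9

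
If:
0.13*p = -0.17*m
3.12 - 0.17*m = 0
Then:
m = 18.35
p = -24.00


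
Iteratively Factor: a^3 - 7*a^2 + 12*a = (a - 4)*(a^2 - 3*a) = a*(a - 4)*(a - 3)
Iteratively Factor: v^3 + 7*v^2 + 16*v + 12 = (v + 3)*(v^2 + 4*v + 4) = (v + 2)*(v + 3)*(v + 2)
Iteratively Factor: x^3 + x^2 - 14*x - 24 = (x - 4)*(x^2 + 5*x + 6) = (x - 4)*(x + 2)*(x + 3)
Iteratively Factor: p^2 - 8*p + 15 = (p - 5)*(p - 3)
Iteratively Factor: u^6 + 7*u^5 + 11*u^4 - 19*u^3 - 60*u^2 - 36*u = (u + 1)*(u^5 + 6*u^4 + 5*u^3 - 24*u^2 - 36*u) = (u + 1)*(u + 3)*(u^4 + 3*u^3 - 4*u^2 - 12*u) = u*(u + 1)*(u + 3)*(u^3 + 3*u^2 - 4*u - 12) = u*(u + 1)*(u + 2)*(u + 3)*(u^2 + u - 6) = u*(u + 1)*(u + 2)*(u + 3)^2*(u - 2)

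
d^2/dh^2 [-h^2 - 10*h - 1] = -2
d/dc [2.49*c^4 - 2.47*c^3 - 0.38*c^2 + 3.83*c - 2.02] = 9.96*c^3 - 7.41*c^2 - 0.76*c + 3.83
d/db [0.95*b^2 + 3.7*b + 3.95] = 1.9*b + 3.7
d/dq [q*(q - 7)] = 2*q - 7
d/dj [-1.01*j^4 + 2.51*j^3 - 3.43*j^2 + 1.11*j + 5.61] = -4.04*j^3 + 7.53*j^2 - 6.86*j + 1.11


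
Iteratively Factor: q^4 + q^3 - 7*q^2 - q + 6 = (q - 1)*(q^3 + 2*q^2 - 5*q - 6) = (q - 1)*(q + 1)*(q^2 + q - 6) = (q - 2)*(q - 1)*(q + 1)*(q + 3)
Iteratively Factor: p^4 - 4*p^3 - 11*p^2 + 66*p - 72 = (p - 3)*(p^3 - p^2 - 14*p + 24) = (p - 3)*(p - 2)*(p^2 + p - 12) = (p - 3)*(p - 2)*(p + 4)*(p - 3)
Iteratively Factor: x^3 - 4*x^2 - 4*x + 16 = (x - 2)*(x^2 - 2*x - 8) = (x - 2)*(x + 2)*(x - 4)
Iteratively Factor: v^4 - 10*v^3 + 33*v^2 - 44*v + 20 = (v - 1)*(v^3 - 9*v^2 + 24*v - 20) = (v - 5)*(v - 1)*(v^2 - 4*v + 4) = (v - 5)*(v - 2)*(v - 1)*(v - 2)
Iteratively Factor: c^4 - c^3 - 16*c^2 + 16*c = (c - 4)*(c^3 + 3*c^2 - 4*c) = (c - 4)*(c + 4)*(c^2 - c) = c*(c - 4)*(c + 4)*(c - 1)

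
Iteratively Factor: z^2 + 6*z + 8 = (z + 4)*(z + 2)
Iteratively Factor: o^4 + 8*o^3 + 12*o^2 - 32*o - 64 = (o - 2)*(o^3 + 10*o^2 + 32*o + 32) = (o - 2)*(o + 2)*(o^2 + 8*o + 16) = (o - 2)*(o + 2)*(o + 4)*(o + 4)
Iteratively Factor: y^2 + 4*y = (y + 4)*(y)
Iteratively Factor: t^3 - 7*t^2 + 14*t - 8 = (t - 4)*(t^2 - 3*t + 2) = (t - 4)*(t - 1)*(t - 2)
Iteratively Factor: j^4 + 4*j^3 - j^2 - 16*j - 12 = (j + 1)*(j^3 + 3*j^2 - 4*j - 12) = (j + 1)*(j + 2)*(j^2 + j - 6) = (j - 2)*(j + 1)*(j + 2)*(j + 3)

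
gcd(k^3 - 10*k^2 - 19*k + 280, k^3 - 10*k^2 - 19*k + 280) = k^3 - 10*k^2 - 19*k + 280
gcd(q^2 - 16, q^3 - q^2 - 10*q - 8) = q - 4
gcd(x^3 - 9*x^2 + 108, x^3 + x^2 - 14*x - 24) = x + 3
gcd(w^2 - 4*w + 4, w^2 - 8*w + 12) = w - 2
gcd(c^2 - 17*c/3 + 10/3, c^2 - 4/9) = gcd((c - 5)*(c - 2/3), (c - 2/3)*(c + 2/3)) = c - 2/3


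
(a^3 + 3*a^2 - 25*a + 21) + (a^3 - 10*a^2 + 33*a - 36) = 2*a^3 - 7*a^2 + 8*a - 15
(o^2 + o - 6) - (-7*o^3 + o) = 7*o^3 + o^2 - 6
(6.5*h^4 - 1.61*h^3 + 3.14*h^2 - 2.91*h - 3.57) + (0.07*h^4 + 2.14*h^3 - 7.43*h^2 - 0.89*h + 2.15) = 6.57*h^4 + 0.53*h^3 - 4.29*h^2 - 3.8*h - 1.42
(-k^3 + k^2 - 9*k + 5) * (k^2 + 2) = -k^5 + k^4 - 11*k^3 + 7*k^2 - 18*k + 10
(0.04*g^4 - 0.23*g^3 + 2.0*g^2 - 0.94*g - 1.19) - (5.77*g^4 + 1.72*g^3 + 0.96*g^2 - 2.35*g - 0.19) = -5.73*g^4 - 1.95*g^3 + 1.04*g^2 + 1.41*g - 1.0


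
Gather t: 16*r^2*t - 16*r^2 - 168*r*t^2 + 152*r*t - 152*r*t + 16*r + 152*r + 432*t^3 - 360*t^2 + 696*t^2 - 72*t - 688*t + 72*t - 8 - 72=-16*r^2 + 168*r + 432*t^3 + t^2*(336 - 168*r) + t*(16*r^2 - 688) - 80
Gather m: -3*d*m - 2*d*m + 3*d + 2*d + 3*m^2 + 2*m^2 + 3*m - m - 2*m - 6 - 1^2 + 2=-5*d*m + 5*d + 5*m^2 - 5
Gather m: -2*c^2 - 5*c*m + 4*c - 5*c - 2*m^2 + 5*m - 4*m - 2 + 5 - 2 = -2*c^2 - c - 2*m^2 + m*(1 - 5*c) + 1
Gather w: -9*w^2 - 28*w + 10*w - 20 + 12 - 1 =-9*w^2 - 18*w - 9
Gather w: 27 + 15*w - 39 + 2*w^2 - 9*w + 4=2*w^2 + 6*w - 8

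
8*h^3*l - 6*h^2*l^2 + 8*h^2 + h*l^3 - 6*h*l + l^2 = (-4*h + l)*(-2*h + l)*(h*l + 1)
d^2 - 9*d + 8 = (d - 8)*(d - 1)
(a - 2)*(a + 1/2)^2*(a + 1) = a^4 - 11*a^2/4 - 9*a/4 - 1/2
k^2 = k^2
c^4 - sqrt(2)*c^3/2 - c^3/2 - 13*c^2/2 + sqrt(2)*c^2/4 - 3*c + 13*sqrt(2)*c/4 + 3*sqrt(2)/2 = (c - 3)*(c + 1/2)*(c + 2)*(c - sqrt(2)/2)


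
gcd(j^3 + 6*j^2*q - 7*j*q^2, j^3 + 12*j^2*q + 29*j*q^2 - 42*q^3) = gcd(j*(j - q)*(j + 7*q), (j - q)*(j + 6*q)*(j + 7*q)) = -j^2 - 6*j*q + 7*q^2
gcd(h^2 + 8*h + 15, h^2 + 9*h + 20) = h + 5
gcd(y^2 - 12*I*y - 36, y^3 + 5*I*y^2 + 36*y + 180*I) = y - 6*I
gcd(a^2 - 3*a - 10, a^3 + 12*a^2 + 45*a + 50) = a + 2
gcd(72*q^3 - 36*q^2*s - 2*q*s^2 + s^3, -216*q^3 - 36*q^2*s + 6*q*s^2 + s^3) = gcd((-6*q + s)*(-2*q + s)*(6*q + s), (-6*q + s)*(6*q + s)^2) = 36*q^2 - s^2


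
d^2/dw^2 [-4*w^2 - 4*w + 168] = -8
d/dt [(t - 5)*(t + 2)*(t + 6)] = 3*t^2 + 6*t - 28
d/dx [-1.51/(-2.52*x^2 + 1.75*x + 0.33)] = (2.6425 - 7.6104*x)/(-2.52*x^2 + 1.75*x + 0.33)^2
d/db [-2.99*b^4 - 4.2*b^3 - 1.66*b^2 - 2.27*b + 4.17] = -11.96*b^3 - 12.6*b^2 - 3.32*b - 2.27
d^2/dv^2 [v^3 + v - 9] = 6*v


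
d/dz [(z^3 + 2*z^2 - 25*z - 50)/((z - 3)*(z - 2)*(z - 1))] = 4*(-2*z^4 + 18*z^3 + z^2 - 156*z + 175)/(z^6 - 12*z^5 + 58*z^4 - 144*z^3 + 193*z^2 - 132*z + 36)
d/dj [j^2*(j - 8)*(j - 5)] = j*(4*j^2 - 39*j + 80)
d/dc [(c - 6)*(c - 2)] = 2*c - 8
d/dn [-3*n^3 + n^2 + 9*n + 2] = -9*n^2 + 2*n + 9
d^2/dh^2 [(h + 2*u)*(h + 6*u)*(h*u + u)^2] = u^2*(12*h^2 + 48*h*u + 12*h + 24*u^2 + 32*u + 2)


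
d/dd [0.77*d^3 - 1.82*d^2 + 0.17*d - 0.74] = 2.31*d^2 - 3.64*d + 0.17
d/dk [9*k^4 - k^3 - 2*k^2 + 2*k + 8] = 36*k^3 - 3*k^2 - 4*k + 2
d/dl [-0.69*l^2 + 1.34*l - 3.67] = 1.34 - 1.38*l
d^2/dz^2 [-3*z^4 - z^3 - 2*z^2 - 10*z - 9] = -36*z^2 - 6*z - 4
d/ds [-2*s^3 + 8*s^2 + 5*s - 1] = -6*s^2 + 16*s + 5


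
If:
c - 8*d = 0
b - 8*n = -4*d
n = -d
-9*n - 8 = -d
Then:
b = -48/5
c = 32/5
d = 4/5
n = -4/5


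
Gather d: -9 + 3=-6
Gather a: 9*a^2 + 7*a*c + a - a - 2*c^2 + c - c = 9*a^2 + 7*a*c - 2*c^2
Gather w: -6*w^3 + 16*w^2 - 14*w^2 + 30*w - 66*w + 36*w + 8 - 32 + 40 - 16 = -6*w^3 + 2*w^2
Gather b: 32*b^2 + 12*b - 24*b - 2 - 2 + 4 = 32*b^2 - 12*b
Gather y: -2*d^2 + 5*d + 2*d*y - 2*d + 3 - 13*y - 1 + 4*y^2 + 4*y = -2*d^2 + 3*d + 4*y^2 + y*(2*d - 9) + 2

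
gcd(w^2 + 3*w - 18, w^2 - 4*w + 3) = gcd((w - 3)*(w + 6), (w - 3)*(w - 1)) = w - 3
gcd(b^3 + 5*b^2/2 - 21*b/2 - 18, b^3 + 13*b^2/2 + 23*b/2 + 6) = b^2 + 11*b/2 + 6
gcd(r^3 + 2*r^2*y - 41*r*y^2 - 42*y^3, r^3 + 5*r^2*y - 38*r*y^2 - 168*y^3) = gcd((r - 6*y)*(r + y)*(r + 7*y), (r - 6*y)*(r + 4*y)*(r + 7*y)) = -r^2 - r*y + 42*y^2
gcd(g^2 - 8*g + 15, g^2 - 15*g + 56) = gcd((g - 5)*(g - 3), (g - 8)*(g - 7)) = 1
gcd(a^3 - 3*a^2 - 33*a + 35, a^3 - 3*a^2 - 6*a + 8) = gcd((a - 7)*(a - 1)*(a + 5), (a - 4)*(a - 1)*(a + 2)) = a - 1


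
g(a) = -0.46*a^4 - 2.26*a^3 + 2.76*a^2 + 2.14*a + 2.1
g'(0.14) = 2.77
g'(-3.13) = -25.14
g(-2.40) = 28.84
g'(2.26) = -41.25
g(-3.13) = 47.59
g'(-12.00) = 2139.10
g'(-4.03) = -9.79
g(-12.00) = -5259.42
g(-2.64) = 34.93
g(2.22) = -15.45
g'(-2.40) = -24.72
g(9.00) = -4420.68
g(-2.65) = 35.18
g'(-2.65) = -25.86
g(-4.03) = 64.89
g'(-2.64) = -25.83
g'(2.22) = -39.15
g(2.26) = -17.05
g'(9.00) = -1838.72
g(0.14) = 2.45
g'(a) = -1.84*a^3 - 6.78*a^2 + 5.52*a + 2.14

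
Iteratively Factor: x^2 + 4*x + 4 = (x + 2)*(x + 2)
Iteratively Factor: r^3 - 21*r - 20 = (r + 1)*(r^2 - r - 20) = (r + 1)*(r + 4)*(r - 5)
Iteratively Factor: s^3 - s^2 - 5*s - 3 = (s + 1)*(s^2 - 2*s - 3) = (s + 1)^2*(s - 3)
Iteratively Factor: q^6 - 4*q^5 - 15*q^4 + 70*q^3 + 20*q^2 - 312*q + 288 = (q + 3)*(q^5 - 7*q^4 + 6*q^3 + 52*q^2 - 136*q + 96) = (q - 2)*(q + 3)*(q^4 - 5*q^3 - 4*q^2 + 44*q - 48) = (q - 2)^2*(q + 3)*(q^3 - 3*q^2 - 10*q + 24) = (q - 2)^3*(q + 3)*(q^2 - q - 12) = (q - 4)*(q - 2)^3*(q + 3)*(q + 3)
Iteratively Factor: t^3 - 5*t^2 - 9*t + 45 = (t + 3)*(t^2 - 8*t + 15) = (t - 3)*(t + 3)*(t - 5)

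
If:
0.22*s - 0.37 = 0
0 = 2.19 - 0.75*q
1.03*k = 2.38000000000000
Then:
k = 2.31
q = 2.92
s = 1.68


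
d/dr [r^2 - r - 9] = 2*r - 1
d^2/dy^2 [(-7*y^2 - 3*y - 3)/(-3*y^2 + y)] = 6*(16*y^3 + 27*y^2 - 9*y + 1)/(y^3*(27*y^3 - 27*y^2 + 9*y - 1))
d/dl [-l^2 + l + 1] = 1 - 2*l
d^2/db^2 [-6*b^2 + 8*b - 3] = -12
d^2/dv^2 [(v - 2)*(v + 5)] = 2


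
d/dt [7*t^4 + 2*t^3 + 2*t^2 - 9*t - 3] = 28*t^3 + 6*t^2 + 4*t - 9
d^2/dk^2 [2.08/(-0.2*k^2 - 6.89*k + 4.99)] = (0.1664*k^2 + 5.73248*k - 2.08*(0.4*k + 6.89)*(0.8*k + 13.78) - 4.15168)/(0.2*k^2 + 6.89*k - 4.99)^3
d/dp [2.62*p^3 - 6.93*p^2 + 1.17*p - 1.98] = 7.86*p^2 - 13.86*p + 1.17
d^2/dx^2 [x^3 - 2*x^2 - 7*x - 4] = 6*x - 4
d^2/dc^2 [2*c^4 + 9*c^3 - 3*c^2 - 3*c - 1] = 24*c^2 + 54*c - 6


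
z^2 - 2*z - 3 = (z - 3)*(z + 1)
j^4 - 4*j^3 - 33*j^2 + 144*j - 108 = (j - 6)*(j - 3)*(j - 1)*(j + 6)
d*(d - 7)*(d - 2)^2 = d^4 - 11*d^3 + 32*d^2 - 28*d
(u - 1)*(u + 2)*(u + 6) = u^3 + 7*u^2 + 4*u - 12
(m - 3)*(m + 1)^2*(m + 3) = m^4 + 2*m^3 - 8*m^2 - 18*m - 9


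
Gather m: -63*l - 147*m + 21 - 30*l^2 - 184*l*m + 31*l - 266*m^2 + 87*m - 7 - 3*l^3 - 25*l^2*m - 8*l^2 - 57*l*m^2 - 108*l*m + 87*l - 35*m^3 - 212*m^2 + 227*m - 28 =-3*l^3 - 38*l^2 + 55*l - 35*m^3 + m^2*(-57*l - 478) + m*(-25*l^2 - 292*l + 167) - 14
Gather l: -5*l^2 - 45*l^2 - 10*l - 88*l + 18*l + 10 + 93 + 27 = -50*l^2 - 80*l + 130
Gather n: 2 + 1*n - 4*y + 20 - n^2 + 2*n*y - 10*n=-n^2 + n*(2*y - 9) - 4*y + 22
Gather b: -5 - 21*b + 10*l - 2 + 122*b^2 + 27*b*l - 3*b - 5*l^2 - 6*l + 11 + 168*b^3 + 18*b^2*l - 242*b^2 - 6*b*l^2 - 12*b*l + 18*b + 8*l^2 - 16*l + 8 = 168*b^3 + b^2*(18*l - 120) + b*(-6*l^2 + 15*l - 6) + 3*l^2 - 12*l + 12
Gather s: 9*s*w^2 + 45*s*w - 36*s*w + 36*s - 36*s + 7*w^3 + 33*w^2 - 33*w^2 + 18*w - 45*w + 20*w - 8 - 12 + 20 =s*(9*w^2 + 9*w) + 7*w^3 - 7*w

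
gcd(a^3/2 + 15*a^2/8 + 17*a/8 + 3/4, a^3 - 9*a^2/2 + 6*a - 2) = 1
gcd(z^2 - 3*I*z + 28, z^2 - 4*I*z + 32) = z + 4*I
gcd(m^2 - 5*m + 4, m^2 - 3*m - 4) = m - 4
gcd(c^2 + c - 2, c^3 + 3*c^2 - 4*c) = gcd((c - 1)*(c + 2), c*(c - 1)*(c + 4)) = c - 1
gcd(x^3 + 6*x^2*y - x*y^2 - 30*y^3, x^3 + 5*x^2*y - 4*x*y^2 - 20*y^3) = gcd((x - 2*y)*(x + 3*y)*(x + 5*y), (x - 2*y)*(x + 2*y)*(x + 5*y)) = x^2 + 3*x*y - 10*y^2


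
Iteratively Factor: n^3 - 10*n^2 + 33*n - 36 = (n - 3)*(n^2 - 7*n + 12) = (n - 4)*(n - 3)*(n - 3)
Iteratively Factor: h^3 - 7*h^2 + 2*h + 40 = (h - 4)*(h^2 - 3*h - 10) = (h - 5)*(h - 4)*(h + 2)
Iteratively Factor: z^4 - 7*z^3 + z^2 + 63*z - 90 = (z + 3)*(z^3 - 10*z^2 + 31*z - 30) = (z - 5)*(z + 3)*(z^2 - 5*z + 6) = (z - 5)*(z - 2)*(z + 3)*(z - 3)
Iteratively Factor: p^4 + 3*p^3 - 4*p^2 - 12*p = (p - 2)*(p^3 + 5*p^2 + 6*p) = (p - 2)*(p + 3)*(p^2 + 2*p) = (p - 2)*(p + 2)*(p + 3)*(p)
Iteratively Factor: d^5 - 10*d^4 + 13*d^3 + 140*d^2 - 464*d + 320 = (d + 4)*(d^4 - 14*d^3 + 69*d^2 - 136*d + 80) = (d - 4)*(d + 4)*(d^3 - 10*d^2 + 29*d - 20) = (d - 5)*(d - 4)*(d + 4)*(d^2 - 5*d + 4) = (d - 5)*(d - 4)^2*(d + 4)*(d - 1)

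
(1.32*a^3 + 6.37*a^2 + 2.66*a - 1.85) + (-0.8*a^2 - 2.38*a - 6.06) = 1.32*a^3 + 5.57*a^2 + 0.28*a - 7.91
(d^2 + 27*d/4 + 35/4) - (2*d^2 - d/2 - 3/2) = -d^2 + 29*d/4 + 41/4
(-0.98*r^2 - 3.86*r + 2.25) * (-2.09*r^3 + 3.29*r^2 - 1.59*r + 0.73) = 2.0482*r^5 + 4.8432*r^4 - 15.8437*r^3 + 12.8245*r^2 - 6.3953*r + 1.6425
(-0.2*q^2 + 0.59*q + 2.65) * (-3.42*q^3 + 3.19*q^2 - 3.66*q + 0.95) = 0.684*q^5 - 2.6558*q^4 - 6.4489*q^3 + 6.1041*q^2 - 9.1385*q + 2.5175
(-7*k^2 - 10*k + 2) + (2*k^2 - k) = -5*k^2 - 11*k + 2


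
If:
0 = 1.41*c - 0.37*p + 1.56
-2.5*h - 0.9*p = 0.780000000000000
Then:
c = 0.26241134751773*p - 1.1063829787234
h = -0.36*p - 0.312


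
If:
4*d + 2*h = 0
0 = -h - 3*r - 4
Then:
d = 3*r/2 + 2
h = -3*r - 4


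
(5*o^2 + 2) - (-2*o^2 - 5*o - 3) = 7*o^2 + 5*o + 5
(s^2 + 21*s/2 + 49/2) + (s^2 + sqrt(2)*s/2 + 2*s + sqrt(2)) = 2*s^2 + sqrt(2)*s/2 + 25*s/2 + sqrt(2) + 49/2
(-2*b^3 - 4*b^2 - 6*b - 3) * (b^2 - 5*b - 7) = -2*b^5 + 6*b^4 + 28*b^3 + 55*b^2 + 57*b + 21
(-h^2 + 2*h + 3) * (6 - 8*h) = 8*h^3 - 22*h^2 - 12*h + 18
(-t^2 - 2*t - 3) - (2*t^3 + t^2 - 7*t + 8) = -2*t^3 - 2*t^2 + 5*t - 11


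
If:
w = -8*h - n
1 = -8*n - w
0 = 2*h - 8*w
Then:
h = 4/263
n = -33/263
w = 1/263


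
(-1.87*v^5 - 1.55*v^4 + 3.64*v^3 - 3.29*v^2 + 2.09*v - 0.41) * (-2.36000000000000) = 4.4132*v^5 + 3.658*v^4 - 8.5904*v^3 + 7.7644*v^2 - 4.9324*v + 0.9676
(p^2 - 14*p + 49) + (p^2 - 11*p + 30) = 2*p^2 - 25*p + 79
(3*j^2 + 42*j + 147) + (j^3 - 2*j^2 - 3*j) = j^3 + j^2 + 39*j + 147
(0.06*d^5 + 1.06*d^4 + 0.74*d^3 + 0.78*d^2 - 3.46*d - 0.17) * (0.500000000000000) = 0.03*d^5 + 0.53*d^4 + 0.37*d^3 + 0.39*d^2 - 1.73*d - 0.085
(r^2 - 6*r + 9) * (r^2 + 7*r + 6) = r^4 + r^3 - 27*r^2 + 27*r + 54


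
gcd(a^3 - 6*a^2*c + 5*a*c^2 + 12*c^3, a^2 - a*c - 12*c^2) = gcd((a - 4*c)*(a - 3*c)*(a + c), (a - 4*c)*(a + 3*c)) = a - 4*c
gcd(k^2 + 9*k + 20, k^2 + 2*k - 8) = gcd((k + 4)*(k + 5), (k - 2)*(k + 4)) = k + 4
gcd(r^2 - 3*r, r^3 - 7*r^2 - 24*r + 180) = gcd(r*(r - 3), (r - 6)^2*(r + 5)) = 1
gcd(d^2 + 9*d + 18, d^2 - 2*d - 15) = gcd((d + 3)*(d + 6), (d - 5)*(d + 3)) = d + 3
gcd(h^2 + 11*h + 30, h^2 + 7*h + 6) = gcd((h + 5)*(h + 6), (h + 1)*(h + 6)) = h + 6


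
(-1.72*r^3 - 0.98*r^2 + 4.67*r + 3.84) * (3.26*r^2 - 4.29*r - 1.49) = -5.6072*r^5 + 4.184*r^4 + 21.9912*r^3 - 6.0557*r^2 - 23.4319*r - 5.7216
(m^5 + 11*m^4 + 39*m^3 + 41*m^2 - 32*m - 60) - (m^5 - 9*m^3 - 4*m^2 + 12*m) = 11*m^4 + 48*m^3 + 45*m^2 - 44*m - 60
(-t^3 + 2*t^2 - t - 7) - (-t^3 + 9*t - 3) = 2*t^2 - 10*t - 4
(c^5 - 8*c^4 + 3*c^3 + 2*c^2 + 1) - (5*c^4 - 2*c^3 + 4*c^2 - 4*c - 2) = c^5 - 13*c^4 + 5*c^3 - 2*c^2 + 4*c + 3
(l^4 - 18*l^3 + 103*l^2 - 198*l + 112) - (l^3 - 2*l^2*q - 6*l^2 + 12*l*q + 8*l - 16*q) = l^4 - 19*l^3 + 2*l^2*q + 109*l^2 - 12*l*q - 206*l + 16*q + 112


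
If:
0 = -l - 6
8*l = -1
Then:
No Solution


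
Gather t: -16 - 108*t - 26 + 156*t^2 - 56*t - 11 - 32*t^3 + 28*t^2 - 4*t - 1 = -32*t^3 + 184*t^2 - 168*t - 54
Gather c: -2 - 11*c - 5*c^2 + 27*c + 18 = -5*c^2 + 16*c + 16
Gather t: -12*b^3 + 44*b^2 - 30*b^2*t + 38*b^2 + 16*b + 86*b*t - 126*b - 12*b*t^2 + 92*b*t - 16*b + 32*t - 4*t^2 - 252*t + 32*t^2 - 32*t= -12*b^3 + 82*b^2 - 126*b + t^2*(28 - 12*b) + t*(-30*b^2 + 178*b - 252)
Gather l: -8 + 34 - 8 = 18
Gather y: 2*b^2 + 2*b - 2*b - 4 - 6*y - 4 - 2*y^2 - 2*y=2*b^2 - 2*y^2 - 8*y - 8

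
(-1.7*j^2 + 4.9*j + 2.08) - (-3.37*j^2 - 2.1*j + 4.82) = 1.67*j^2 + 7.0*j - 2.74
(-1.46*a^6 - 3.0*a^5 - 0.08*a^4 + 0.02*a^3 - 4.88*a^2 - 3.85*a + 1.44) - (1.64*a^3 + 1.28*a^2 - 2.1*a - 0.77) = -1.46*a^6 - 3.0*a^5 - 0.08*a^4 - 1.62*a^3 - 6.16*a^2 - 1.75*a + 2.21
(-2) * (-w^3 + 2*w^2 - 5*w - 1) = 2*w^3 - 4*w^2 + 10*w + 2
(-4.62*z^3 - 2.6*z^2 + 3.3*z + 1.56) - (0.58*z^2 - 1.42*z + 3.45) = -4.62*z^3 - 3.18*z^2 + 4.72*z - 1.89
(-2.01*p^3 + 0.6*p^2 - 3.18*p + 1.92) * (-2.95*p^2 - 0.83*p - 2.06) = 5.9295*p^5 - 0.1017*p^4 + 13.0236*p^3 - 4.2606*p^2 + 4.9572*p - 3.9552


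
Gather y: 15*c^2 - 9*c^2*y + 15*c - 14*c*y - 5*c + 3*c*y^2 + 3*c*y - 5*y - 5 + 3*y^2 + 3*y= 15*c^2 + 10*c + y^2*(3*c + 3) + y*(-9*c^2 - 11*c - 2) - 5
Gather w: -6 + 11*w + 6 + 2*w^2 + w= 2*w^2 + 12*w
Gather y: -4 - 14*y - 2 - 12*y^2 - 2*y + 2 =-12*y^2 - 16*y - 4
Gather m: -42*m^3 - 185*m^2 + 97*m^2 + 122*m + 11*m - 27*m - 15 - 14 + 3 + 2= -42*m^3 - 88*m^2 + 106*m - 24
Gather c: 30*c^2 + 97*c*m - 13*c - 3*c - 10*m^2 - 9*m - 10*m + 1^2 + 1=30*c^2 + c*(97*m - 16) - 10*m^2 - 19*m + 2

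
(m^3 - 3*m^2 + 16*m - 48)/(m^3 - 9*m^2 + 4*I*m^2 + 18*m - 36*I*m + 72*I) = (m - 4*I)/(m - 6)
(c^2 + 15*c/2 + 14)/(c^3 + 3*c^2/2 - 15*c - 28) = (c + 4)/(c^2 - 2*c - 8)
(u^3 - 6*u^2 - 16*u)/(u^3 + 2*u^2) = (u - 8)/u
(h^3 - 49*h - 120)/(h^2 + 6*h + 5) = (h^2 - 5*h - 24)/(h + 1)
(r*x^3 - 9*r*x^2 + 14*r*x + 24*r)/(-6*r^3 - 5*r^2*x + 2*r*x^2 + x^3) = r*(-x^3 + 9*x^2 - 14*x - 24)/(6*r^3 + 5*r^2*x - 2*r*x^2 - x^3)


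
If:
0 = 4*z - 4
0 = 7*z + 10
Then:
No Solution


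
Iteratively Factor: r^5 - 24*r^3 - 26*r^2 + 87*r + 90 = (r - 2)*(r^4 + 2*r^3 - 20*r^2 - 66*r - 45) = (r - 2)*(r + 1)*(r^3 + r^2 - 21*r - 45) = (r - 2)*(r + 1)*(r + 3)*(r^2 - 2*r - 15) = (r - 5)*(r - 2)*(r + 1)*(r + 3)*(r + 3)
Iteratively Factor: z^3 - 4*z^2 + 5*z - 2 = (z - 1)*(z^2 - 3*z + 2) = (z - 1)^2*(z - 2)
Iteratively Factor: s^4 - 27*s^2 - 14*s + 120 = (s - 5)*(s^3 + 5*s^2 - 2*s - 24) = (s - 5)*(s + 3)*(s^2 + 2*s - 8) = (s - 5)*(s + 3)*(s + 4)*(s - 2)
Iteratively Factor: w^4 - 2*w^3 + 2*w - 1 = (w - 1)*(w^3 - w^2 - w + 1) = (w - 1)^2*(w^2 - 1) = (w - 1)^2*(w + 1)*(w - 1)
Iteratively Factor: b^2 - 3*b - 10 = (b + 2)*(b - 5)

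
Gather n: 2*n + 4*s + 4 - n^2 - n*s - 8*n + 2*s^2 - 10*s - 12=-n^2 + n*(-s - 6) + 2*s^2 - 6*s - 8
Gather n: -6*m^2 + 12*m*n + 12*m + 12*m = -6*m^2 + 12*m*n + 24*m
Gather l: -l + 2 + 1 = 3 - l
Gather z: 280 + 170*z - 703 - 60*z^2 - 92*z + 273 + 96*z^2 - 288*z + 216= 36*z^2 - 210*z + 66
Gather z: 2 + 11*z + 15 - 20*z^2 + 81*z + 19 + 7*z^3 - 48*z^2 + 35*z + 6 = 7*z^3 - 68*z^2 + 127*z + 42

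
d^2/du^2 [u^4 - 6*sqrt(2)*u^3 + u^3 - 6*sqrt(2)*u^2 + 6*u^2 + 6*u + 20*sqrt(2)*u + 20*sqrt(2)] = 12*u^2 - 36*sqrt(2)*u + 6*u - 12*sqrt(2) + 12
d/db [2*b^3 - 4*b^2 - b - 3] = 6*b^2 - 8*b - 1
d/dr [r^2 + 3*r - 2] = 2*r + 3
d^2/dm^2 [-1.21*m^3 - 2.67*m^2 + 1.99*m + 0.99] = -7.26*m - 5.34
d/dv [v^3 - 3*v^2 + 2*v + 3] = 3*v^2 - 6*v + 2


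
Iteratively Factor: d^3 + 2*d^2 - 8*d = (d + 4)*(d^2 - 2*d) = (d - 2)*(d + 4)*(d)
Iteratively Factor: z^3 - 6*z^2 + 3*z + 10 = (z + 1)*(z^2 - 7*z + 10) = (z - 2)*(z + 1)*(z - 5)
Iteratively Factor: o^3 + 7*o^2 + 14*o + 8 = (o + 2)*(o^2 + 5*o + 4) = (o + 1)*(o + 2)*(o + 4)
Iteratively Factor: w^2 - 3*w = (w - 3)*(w)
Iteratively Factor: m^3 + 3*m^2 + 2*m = (m + 1)*(m^2 + 2*m) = (m + 1)*(m + 2)*(m)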